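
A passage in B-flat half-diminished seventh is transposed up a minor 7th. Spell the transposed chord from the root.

Transposed root: Bb → Ab (minor 7th up). So we spell Ab half-diminished seventh:
Ab — root
Cb — minor 3rd
Ebb — diminished 5th
Gb — minor 7th

Ab – Cb – Ebb – Gb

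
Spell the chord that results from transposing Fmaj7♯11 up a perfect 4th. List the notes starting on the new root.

Bb, D, F, A, E

Transposed root: F → Bb (perfect 4th up). So we spell Bb major seventh sharp eleven:
- root: Bb
- major 3rd: D
- perfect 5th: F
- major 7th: A
- augmented 11th: E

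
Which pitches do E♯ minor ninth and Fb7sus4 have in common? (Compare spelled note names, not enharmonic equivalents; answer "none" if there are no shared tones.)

none

E♯ minor ninth = E#, G#, B#, D#, F##.
Fb7sus4 = Fb, Bbb, Cb, Ebb.
Shared: none.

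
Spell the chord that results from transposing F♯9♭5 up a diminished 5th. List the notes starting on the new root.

Transposed root: F# → C (diminished 5th up). So we spell C dominant ninth flat five:
- root: C
- major 3rd: E
- diminished 5th: Gb
- minor 7th: Bb
- major 9th: D

C – E – Gb – Bb – D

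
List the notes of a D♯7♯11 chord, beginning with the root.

D# F## A# C# G##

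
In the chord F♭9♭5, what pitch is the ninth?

G♭

Root of F♭9♭5 = F♭. The 9th is a major 9th: F♭ up a major 9th → G♭.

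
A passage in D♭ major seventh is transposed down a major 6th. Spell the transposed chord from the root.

Fb, Ab, Cb, Eb

A major 6th down from Db is Fb, so the new chord is Fb major seventh.
root → Fb
3rd (major 3rd) → Ab
5th (perfect 5th) → Cb
7th (major 7th) → Eb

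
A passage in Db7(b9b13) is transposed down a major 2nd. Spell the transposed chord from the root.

A major 2nd down from Db is Cb, so the new chord is Cb dominant seventh flat nine flat thirteen.
- root: Cb
- major 3rd: Eb
- perfect 5th: Gb
- minor 7th: Bbb
- minor 9th: Dbb
- minor 13th: Abb

Cb – Eb – Gb – Bbb – Dbb – Abb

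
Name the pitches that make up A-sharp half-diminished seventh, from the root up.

A-sharp, C-sharp, E, G-sharp

A-sharp half-diminished seventh is a half-diminished seventh built on A-sharp.
- root: A-sharp
- minor 3rd: C-sharp
- diminished 5th: E
- minor 7th: G-sharp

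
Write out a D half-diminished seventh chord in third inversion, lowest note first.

C, D, F, A-flat

In root position, D half-diminished seventh is D–F–A-flat–C.
Third inversion puts the seventh (C) in the bass.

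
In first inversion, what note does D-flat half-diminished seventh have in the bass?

D-flat half-diminished seventh = Db–Fb–Abb–Cb. First inversion → third in the bass = Fb.

Fb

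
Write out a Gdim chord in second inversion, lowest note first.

In root position, Gdim is G–Bb–Db.
Second inversion puts the fifth (Db) in the bass.

Db G Bb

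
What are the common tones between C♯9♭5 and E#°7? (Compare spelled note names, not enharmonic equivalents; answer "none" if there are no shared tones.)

E#, B

C♯9♭5 = C#, E#, G, B, D#.
E#°7 = E#, G#, B, D.
Shared: E#, B.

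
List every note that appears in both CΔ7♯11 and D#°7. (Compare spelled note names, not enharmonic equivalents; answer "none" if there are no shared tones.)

C F#

CΔ7♯11 = C, E, G, B, F#.
D#°7 = D#, F#, A, C.
Shared: C, F#.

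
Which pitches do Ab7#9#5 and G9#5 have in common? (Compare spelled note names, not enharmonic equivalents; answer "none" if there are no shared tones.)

B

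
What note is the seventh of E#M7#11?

E#M7#11 is built on E♯; its 7th is a major 7th above the root.
A seventh above E uses the letter D, and the major 7th above E♯ is D𝄪.

D𝄪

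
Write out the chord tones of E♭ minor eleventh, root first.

Eb, Gb, Bb, Db, F, Ab

E♭ minor eleventh is a minor eleventh built on Eb.
Root: Eb
Minor 3rd (3rd): Gb
Perfect 5th (5th): Bb
Minor 7th (7th): Db
Major 9th (9th): F
Perfect 11th (11th): Ab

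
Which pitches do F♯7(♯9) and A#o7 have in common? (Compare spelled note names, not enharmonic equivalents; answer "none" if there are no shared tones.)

F♯7(♯9) = F#, A#, C#, E, G##.
A#o7 = A#, C#, E, G.
Shared: A#, C#, E.

A# – C# – E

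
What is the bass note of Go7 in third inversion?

Go7 in root position is G–B♭–D♭–F♭.
Third inversion places the seventh in the bass, which is F♭.

F♭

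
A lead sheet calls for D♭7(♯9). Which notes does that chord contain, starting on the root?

Db – F – Ab – Cb – E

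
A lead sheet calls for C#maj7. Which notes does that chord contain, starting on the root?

C#maj7 is a major seventh built on C#.
Root: C#
Major 3rd (3rd): E#
Perfect 5th (5th): G#
Major 7th (7th): B#

C#  E#  G#  B#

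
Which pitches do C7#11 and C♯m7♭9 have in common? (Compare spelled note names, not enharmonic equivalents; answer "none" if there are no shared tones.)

C7#11: C E G Bb F#
C♯m7♭9: C# E G# B D
Common to both → E.

E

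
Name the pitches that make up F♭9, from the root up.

Fb  Ab  Cb  Ebb  Gb

Root Fb, quality dominant ninth:
Fb — root
Ab — major 3rd
Cb — perfect 5th
Ebb — minor 7th
Gb — major 9th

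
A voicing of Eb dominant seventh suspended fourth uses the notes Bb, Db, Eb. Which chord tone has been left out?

Ab

Eb dominant seventh suspended fourth = Eb, Ab, Bb, Db. The voicing lacks the 4th (perfect 4th), Ab.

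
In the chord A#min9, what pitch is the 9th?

A#min9 is built on A#; its 9th is a major 9th above the root.
A second above A uses the letter B, and the major 9th above A# is B#.

B#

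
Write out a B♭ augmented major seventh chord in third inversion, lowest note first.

A B-flat D F-sharp

B♭ augmented major seventh = B-flat–D–F-sharp–A; third inversion → seventh (A) lowest.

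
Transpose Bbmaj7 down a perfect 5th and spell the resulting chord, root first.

E♭, G, B♭, D

A perfect 5th down from B♭ is E♭, so the new chord is E♭ major seventh.
E♭ — root
G — major 3rd
B♭ — perfect 5th
D — major 7th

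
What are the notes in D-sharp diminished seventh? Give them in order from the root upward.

Root D#, quality diminished seventh:
- root: D#
- minor 3rd: F#
- diminished 5th: A
- diminished 7th: C

D# – F# – A – C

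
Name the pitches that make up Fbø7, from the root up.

Fbø7 is a half-diminished seventh built on F♭.
- root: F♭
- minor 3rd: A𝄫
- diminished 5th: C𝄫
- minor 7th: E𝄫

F♭ A𝄫 C𝄫 E𝄫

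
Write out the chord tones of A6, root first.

A, C♯, E, F♯

Root A, quality major sixth:
- root: A
- major 3rd: C♯
- perfect 5th: E
- major 6th: F♯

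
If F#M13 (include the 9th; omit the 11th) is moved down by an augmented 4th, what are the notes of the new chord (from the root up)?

C E G B D A

Transposed root: F♯ → C (augmented 4th down). So we spell C major thirteenth:
Root: C
Major 3rd (3rd): E
Perfect 5th (5th): G
Major 7th (7th): B
Major 9th (9th): D
Major 13th (13th): A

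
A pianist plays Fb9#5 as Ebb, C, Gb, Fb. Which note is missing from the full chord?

The full Fb9#5 chord is Fb, Ab, C, Ebb, Gb.
Comparing with the voicing, the major 3rd (3rd) — Ab — is absent.

Ab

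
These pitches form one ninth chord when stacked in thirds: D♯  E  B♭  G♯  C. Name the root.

Stacking in thirds gives C – E – G♯ – B♭ – D♯, so C is the root — C dominant seventh sharp nine sharp five.

C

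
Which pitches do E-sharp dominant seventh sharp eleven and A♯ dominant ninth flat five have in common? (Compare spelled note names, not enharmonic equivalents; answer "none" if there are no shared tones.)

B#

E-sharp dominant seventh sharp eleven: E# G## B# D# A##
A♯ dominant ninth flat five: A# C## E G# B#
Common to both → B#.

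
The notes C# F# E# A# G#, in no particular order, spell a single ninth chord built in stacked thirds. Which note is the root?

F#

Arranged so that each adjacent pair is a third by letter name: F# – A# – C# – E# – G#.
The bottom of that stack, F#, is the root (this is F# major ninth).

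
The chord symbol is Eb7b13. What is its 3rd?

Root of Eb7b13 = E♭. The 3rd is a major 3rd: E♭ up a major 3rd → G.

G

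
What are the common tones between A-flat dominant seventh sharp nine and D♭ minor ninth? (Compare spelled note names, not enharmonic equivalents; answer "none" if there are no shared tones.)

A-flat, E-flat

A-flat dominant seventh sharp nine: A-flat C E-flat G-flat B
D♭ minor ninth: D-flat F-flat A-flat C-flat E-flat
Common to both → A-flat, E-flat.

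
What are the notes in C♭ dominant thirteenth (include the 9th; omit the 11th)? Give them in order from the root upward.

C♭ dominant thirteenth is a dominant thirteenth built on Cb.
- root: Cb
- major 3rd: Eb
- perfect 5th: Gb
- minor 7th: Bbb
- major 9th: Db
- major 13th: Ab

Cb Eb Gb Bbb Db Ab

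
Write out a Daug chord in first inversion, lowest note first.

F♯ – A♯ – D

In root position, Daug is D–F♯–A♯.
First inversion puts the third (F♯) in the bass.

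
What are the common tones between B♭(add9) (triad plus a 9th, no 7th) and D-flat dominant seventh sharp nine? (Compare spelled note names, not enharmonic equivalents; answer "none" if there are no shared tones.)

F

B♭(add9) = Bb, D, F, C.
D-flat dominant seventh sharp nine = Db, F, Ab, Cb, E.
Shared: F.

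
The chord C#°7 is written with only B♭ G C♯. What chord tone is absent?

E

The full C#°7 chord is C♯, E, G, B♭.
Comparing with the voicing, the minor 3rd (3rd) — E — is absent.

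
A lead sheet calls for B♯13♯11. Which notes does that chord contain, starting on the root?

B♯13♯11 is a dominant thirteenth sharp eleven built on B#.
B# — root
D## — major 3rd
F## — perfect 5th
A# — minor 7th
C## — major 9th
E## — augmented 11th
G## — major 13th

B#, D##, F##, A#, C##, E##, G##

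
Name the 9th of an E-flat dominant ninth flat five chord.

Root of E-flat dominant ninth flat five = Eb. The 9th is a major 9th: Eb up a major 9th → F.

F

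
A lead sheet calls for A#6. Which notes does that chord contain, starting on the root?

A#6: major sixth on A♯.
A♯ — root
C𝄪 — major 3rd
E♯ — perfect 5th
F𝄪 — major 6th

A♯ – C𝄪 – E♯ – F𝄪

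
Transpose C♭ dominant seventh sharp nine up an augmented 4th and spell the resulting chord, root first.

F, A, C, Eb, G#

An augmented 4th up from Cb is F, so the new chord is F dominant seventh sharp nine.
root → F
3rd (major 3rd) → A
5th (perfect 5th) → C
7th (minor 7th) → Eb
9th (augmented 9th) → G#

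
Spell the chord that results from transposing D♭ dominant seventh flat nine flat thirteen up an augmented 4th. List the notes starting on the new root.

Transposed root: D♭ → G (augmented 4th up). So we spell G dominant seventh flat nine flat thirteen:
- root: G
- major 3rd: B
- perfect 5th: D
- minor 7th: F
- minor 9th: A♭
- minor 13th: E♭

G, B, D, F, A♭, E♭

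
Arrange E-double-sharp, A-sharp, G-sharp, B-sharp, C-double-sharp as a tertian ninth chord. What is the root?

A-sharp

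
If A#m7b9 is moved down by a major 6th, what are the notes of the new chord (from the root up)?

C#, E, G#, B, D

A# down a major 6th → C#. New chord: C# minor seventh flat nine.
C# — root
E — minor 3rd
G# — perfect 5th
B — minor 7th
D — minor 9th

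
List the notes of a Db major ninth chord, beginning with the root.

Db major ninth is a major ninth built on D-flat.
- root: D-flat
- major 3rd: F
- perfect 5th: A-flat
- major 7th: C
- major 9th: E-flat

D-flat, F, A-flat, C, E-flat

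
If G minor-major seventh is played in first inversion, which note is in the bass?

B-flat

G minor-major seventh in root position is G–B-flat–D–F-sharp.
First inversion places the third in the bass, which is B-flat.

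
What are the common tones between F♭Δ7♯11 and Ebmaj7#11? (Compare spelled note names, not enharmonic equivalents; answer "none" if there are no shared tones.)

F♭Δ7♯11 = Fb, Ab, Cb, Eb, Bb.
Ebmaj7#11 = Eb, G, Bb, D, A.
Shared: Eb, Bb.

Eb – Bb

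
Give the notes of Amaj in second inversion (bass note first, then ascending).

E  A  C#

In root position, Amaj is A–C#–E.
Second inversion puts the fifth (E) in the bass.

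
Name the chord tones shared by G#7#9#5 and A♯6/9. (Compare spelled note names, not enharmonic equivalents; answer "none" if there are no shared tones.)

G#7#9#5 = G#, B#, D##, F#, A##.
A♯6/9 = A#, C##, E#, F##, B#.
Shared: B#.

B#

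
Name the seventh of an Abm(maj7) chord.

Root of Abm(maj7) = Ab. The 7th is a major 7th: Ab up a major 7th → G.

G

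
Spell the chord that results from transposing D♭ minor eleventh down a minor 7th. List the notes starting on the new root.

Transposed root: D♭ → E♭ (minor 7th down). So we spell E♭ minor eleventh:
Root: E♭
Minor 3rd (3rd): G♭
Perfect 5th (5th): B♭
Minor 7th (7th): D♭
Major 9th (9th): F
Perfect 11th (11th): A♭

E♭ G♭ B♭ D♭ F A♭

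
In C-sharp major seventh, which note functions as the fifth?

G♯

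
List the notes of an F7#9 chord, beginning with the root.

F – A – C – Eb – G#

Root F, quality dominant seventh sharp nine:
- root: F
- major 3rd: A
- perfect 5th: C
- minor 7th: Eb
- augmented 9th: G#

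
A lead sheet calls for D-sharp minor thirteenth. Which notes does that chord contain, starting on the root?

D#, F#, A#, C#, E#, G#, B#

D-sharp minor thirteenth: minor thirteenth on D#.
Root: D#
Minor 3rd (3rd): F#
Perfect 5th (5th): A#
Minor 7th (7th): C#
Major 9th (9th): E#
Perfect 11th (11th): G#
Major 13th (13th): B#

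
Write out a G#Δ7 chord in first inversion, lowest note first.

B#  D#  F##  G#

G#Δ7 = G#–B#–D#–F##; first inversion → third (B#) lowest.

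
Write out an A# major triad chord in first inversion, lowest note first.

In root position, A# major triad is A-sharp–C-double-sharp–E-sharp.
First inversion puts the third (C-double-sharp) in the bass.

C-double-sharp E-sharp A-sharp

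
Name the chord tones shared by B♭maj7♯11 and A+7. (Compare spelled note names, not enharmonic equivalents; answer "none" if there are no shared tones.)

A

B♭maj7♯11 = Bb, D, F, A, E.
A+7 = A, C#, E#, G.
Shared: A.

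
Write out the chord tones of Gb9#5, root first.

Gb9#5: dominant ninth sharp five on Gb.
root → Gb
3rd (major 3rd) → Bb
5th (augmented 5th) → D
7th (minor 7th) → Fb
9th (major 9th) → Ab

Gb, Bb, D, Fb, Ab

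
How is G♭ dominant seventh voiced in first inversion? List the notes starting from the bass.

Bb  Db  Fb  Gb

G♭ dominant seventh = Gb–Bb–Db–Fb; first inversion → third (Bb) lowest.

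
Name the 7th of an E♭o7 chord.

Dbb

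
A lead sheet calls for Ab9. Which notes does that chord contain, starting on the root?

Ab9 is a dominant ninth built on Ab.
- root: Ab
- major 3rd: C
- perfect 5th: Eb
- minor 7th: Gb
- major 9th: Bb

Ab  C  Eb  Gb  Bb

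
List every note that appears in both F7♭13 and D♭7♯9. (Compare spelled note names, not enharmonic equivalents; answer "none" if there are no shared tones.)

F7♭13 = F, A, C, E♭, D♭.
D♭7♯9 = D♭, F, A♭, C♭, E.
Shared: F, D♭.

F – D♭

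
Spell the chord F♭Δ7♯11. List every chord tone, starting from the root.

Fb  Ab  Cb  Eb  Bb

F♭Δ7♯11: major seventh sharp eleven on Fb.
Root: Fb
Major 3rd (3rd): Ab
Perfect 5th (5th): Cb
Major 7th (7th): Eb
Augmented 11th (11th): Bb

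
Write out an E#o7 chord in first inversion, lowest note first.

G#  B  D  E#

In root position, E#o7 is E#–G#–B–D.
First inversion puts the third (G#) in the bass.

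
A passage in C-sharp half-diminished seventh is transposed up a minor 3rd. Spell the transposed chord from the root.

E, G, Bb, D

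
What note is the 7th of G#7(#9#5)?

Root of G#7(#9#5) = G#. The 7th is a minor 7th: G# up a minor 7th → F#.

F#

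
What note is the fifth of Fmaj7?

Root of Fmaj7 = F. The 5th is a perfect 5th: F up a perfect 5th → C.

C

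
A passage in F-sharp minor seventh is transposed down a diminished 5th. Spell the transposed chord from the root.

B#  D#  F##  A#

F# down a diminished 5th → B#. New chord: B# minor seventh.
root → B#
3rd (minor 3rd) → D#
5th (perfect 5th) → F##
7th (minor 7th) → A#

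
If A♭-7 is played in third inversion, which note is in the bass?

A♭-7 in root position is A♭–C♭–E♭–G♭.
Third inversion places the seventh in the bass, which is G♭.

G♭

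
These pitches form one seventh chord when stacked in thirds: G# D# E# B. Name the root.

E#

Arranged so that each adjacent pair is a third by letter name: E# – G# – B – D#.
The bottom of that stack, E#, is the root (this is E# half-diminished seventh).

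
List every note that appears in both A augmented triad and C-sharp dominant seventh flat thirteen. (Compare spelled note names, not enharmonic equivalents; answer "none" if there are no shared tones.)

A augmented triad: A C-sharp E-sharp
C-sharp dominant seventh flat thirteen: C-sharp E-sharp G-sharp B A
Common to both → A, C-sharp, E-sharp.

A, C-sharp, E-sharp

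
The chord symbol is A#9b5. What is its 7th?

G♯

Root of A#9b5 = A♯. The 7th is a minor 7th: A♯ up a minor 7th → G♯.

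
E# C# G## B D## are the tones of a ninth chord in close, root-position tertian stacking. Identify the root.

C#

Arranged so that each adjacent pair is a third by letter name: C# – E# – G## – B – D##.
The bottom of that stack, C#, is the root (this is C# dominant seventh sharp nine sharp five).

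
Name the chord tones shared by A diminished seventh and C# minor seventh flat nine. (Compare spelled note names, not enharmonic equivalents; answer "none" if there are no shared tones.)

none

A diminished seventh = A, C, E-flat, G-flat.
C# minor seventh flat nine = C-sharp, E, G-sharp, B, D.
Shared: none.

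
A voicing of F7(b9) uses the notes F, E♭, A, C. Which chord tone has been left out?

G♭

The full F7(b9) chord is F, A, C, E♭, G♭.
Comparing with the voicing, the minor 9th (9th) — G♭ — is absent.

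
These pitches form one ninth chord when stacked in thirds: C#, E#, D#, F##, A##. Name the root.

D#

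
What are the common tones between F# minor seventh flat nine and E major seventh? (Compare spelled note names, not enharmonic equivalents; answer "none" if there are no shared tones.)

E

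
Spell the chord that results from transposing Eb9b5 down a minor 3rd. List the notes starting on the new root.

A minor 3rd down from Eb is C, so the new chord is C dominant ninth flat five.
- root: C
- major 3rd: E
- diminished 5th: Gb
- minor 7th: Bb
- major 9th: D

C – E – Gb – Bb – D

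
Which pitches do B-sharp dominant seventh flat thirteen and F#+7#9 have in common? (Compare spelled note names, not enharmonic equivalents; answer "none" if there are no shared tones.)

B-sharp dominant seventh flat thirteen = B#, D##, F##, A#, G#.
F#+7#9 = F#, A#, C##, E, G##.
Shared: A#.

A#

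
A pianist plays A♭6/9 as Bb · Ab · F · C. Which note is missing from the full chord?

Eb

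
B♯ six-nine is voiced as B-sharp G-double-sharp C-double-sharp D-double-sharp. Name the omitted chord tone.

B♯ six-nine = B-sharp, D-double-sharp, F-double-sharp, G-double-sharp, C-double-sharp. The voicing lacks the 5th (perfect 5th), F-double-sharp.

F-double-sharp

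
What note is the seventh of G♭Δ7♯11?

G♭Δ7♯11 is built on Gb; its 7th is a major 7th above the root.
A seventh above G uses the letter F, and the major 7th above Gb is F.

F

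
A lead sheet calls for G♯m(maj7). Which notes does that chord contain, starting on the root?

G#, B, D#, F##

Root G#, quality minor-major seventh:
Root: G#
Minor 3rd (3rd): B
Perfect 5th (5th): D#
Major 7th (7th): F##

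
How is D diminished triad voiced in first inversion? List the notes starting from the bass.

In root position, D diminished triad is D–F–Ab.
First inversion puts the third (F) in the bass.

F, Ab, D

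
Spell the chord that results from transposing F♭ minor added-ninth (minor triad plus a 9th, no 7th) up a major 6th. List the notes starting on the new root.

Db  Fb  Ab  Eb

A major 6th up from Fb is Db, so the new chord is Db minor added-ninth.
Db — root
Fb — minor 3rd
Ab — perfect 5th
Eb — major 9th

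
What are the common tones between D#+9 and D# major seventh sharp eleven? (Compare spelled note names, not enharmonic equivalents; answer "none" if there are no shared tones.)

D♯  F𝄪

D#+9: D♯ F𝄪 A𝄪 C♯ E♯
D# major seventh sharp eleven: D♯ F𝄪 A♯ C𝄪 G𝄪
Common to both → D♯, F𝄪.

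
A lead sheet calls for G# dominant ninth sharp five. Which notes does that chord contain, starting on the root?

G# dominant ninth sharp five: dominant ninth sharp five on G-sharp.
G-sharp — root
B-sharp — major 3rd
D-double-sharp — augmented 5th
F-sharp — minor 7th
A-sharp — major 9th

G-sharp  B-sharp  D-double-sharp  F-sharp  A-sharp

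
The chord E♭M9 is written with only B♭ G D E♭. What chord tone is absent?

The full E♭M9 chord is E♭, G, B♭, D, F.
Comparing with the voicing, the major 9th (9th) — F — is absent.

F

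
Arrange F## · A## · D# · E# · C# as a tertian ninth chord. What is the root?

D#

Stacking in thirds gives D# – F## – A## – C# – E#, so D# is the root — D# dominant ninth sharp five.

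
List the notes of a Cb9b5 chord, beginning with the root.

Root Cb, quality dominant ninth flat five:
- root: Cb
- major 3rd: Eb
- diminished 5th: Gbb
- minor 7th: Bbb
- major 9th: Db

Cb, Eb, Gbb, Bbb, Db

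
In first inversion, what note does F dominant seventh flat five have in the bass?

A

F dominant seventh flat five = F–A–Cb–Eb. First inversion → third in the bass = A.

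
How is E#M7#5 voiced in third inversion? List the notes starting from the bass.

D## E# G## B##

E#M7#5 = E#–G##–B##–D##; third inversion → seventh (D##) lowest.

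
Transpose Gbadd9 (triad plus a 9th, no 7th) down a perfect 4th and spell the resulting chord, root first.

Db, F, Ab, Eb

A perfect 4th down from Gb is Db, so the new chord is Db added-ninth.
Db — root
F — major 3rd
Ab — perfect 5th
Eb — major 9th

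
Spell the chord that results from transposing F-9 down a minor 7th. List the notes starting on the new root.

G Bb D F A

Transposed root: F → G (minor 7th down). So we spell G minor ninth:
Root: G
Minor 3rd (3rd): Bb
Perfect 5th (5th): D
Minor 7th (7th): F
Major 9th (9th): A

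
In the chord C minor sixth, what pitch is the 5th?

G

Root of C minor sixth = C. The 5th is a perfect 5th: C up a perfect 5th → G.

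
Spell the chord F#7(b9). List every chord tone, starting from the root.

F#7(b9) is a dominant seventh flat nine built on F♯.
- root: F♯
- major 3rd: A♯
- perfect 5th: C♯
- minor 7th: E
- minor 9th: G

F♯, A♯, C♯, E, G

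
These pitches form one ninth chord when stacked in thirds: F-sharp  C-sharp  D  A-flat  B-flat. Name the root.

B-flat

Stacking in thirds gives B-flat – D – F-sharp – A-flat – C-sharp, so B-flat is the root — B-flat dominant seventh sharp nine sharp five.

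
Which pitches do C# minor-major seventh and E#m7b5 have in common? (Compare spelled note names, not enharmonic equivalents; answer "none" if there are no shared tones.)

G♯

C# minor-major seventh: C♯ E G♯ B♯
E#m7b5: E♯ G♯ B D♯
Common to both → G♯.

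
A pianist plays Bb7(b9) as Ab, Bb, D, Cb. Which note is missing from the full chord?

F

Bb7(b9) = Bb, D, F, Ab, Cb. The voicing lacks the 5th (perfect 5th), F.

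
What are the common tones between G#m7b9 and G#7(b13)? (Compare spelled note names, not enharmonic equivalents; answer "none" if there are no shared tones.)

G# D# F#

G#m7b9 = G#, B, D#, F#, A.
G#7(b13) = G#, B#, D#, F#, E.
Shared: G#, D#, F#.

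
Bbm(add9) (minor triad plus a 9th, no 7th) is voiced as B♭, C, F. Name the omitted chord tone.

D♭

The full Bbm(add9) chord is B♭, D♭, F, C.
Comparing with the voicing, the minor 3rd (3rd) — D♭ — is absent.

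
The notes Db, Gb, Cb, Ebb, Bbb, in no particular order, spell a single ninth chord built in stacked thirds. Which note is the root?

Stacking in thirds gives Cb – Ebb – Gb – Bbb – Db, so Cb is the root — Cb minor ninth.

Cb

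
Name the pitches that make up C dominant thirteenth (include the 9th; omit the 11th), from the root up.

C E G Bb D A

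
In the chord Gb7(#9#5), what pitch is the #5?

Gb7(#9#5) is built on Gb; its 5th is an augmented 5th above the root.
A fifth above G uses the letter D, and the augmented 5th above Gb is D.

D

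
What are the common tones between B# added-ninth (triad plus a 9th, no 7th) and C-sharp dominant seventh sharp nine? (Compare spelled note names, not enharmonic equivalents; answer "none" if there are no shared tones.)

B# added-ninth: B-sharp D-double-sharp F-double-sharp C-double-sharp
C-sharp dominant seventh sharp nine: C-sharp E-sharp G-sharp B D-double-sharp
Common to both → D-double-sharp.

D-double-sharp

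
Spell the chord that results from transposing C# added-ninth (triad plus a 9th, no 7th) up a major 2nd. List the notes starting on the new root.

Transposed root: C# → D# (major 2nd up). So we spell D# added-ninth:
root → D#
3rd (major 3rd) → F##
5th (perfect 5th) → A#
9th (major 9th) → E#

D#, F##, A#, E#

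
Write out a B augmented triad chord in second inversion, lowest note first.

In root position, B augmented triad is B–D-sharp–F-double-sharp.
Second inversion puts the fifth (F-double-sharp) in the bass.

F-double-sharp – B – D-sharp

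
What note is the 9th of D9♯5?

Root of D9♯5 = D. The 9th is a major 9th: D up a major 9th → E.

E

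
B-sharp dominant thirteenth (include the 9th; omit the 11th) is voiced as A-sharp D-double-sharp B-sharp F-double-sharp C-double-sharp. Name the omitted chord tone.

G-double-sharp

B-sharp dominant thirteenth = B-sharp, D-double-sharp, F-double-sharp, A-sharp, C-double-sharp, G-double-sharp. The voicing lacks the 13th (major 13th), G-double-sharp.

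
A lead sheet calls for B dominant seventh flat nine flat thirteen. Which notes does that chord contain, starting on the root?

B D-sharp F-sharp A C G

B dominant seventh flat nine flat thirteen is a dominant seventh flat nine flat thirteen built on B.
- root: B
- major 3rd: D-sharp
- perfect 5th: F-sharp
- minor 7th: A
- minor 9th: C
- minor 13th: G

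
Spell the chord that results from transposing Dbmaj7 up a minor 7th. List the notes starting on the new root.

Cb, Eb, Gb, Bb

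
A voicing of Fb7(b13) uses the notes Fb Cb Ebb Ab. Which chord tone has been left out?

The full Fb7(b13) chord is Fb, Ab, Cb, Ebb, Dbb.
Comparing with the voicing, the minor 13th (13th) — Dbb — is absent.

Dbb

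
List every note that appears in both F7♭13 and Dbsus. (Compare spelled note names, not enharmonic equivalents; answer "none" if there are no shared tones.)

Db

F7♭13 = F, A, C, Eb, Db.
Dbsus = Db, Gb, Ab.
Shared: Db.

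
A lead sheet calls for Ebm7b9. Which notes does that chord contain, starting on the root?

Ebm7b9: minor seventh flat nine on Eb.
Root: Eb
Minor 3rd (3rd): Gb
Perfect 5th (5th): Bb
Minor 7th (7th): Db
Minor 9th (9th): Fb

Eb – Gb – Bb – Db – Fb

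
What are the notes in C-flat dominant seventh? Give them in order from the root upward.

C-flat, E-flat, G-flat, B-double-flat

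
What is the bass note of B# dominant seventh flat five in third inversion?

A-sharp

B# dominant seventh flat five in root position is B-sharp–D-double-sharp–F-sharp–A-sharp.
Third inversion places the seventh in the bass, which is A-sharp.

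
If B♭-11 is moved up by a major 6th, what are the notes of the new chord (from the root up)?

B♭ up a major 6th → G. New chord: G minor eleventh.
root → G
3rd (minor 3rd) → B♭
5th (perfect 5th) → D
7th (minor 7th) → F
9th (major 9th) → A
11th (perfect 11th) → C

G, B♭, D, F, A, C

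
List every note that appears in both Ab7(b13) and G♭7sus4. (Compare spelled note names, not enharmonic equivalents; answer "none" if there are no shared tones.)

Gb, Fb

Ab7(b13) = Ab, C, Eb, Gb, Fb.
G♭7sus4 = Gb, Cb, Db, Fb.
Shared: Gb, Fb.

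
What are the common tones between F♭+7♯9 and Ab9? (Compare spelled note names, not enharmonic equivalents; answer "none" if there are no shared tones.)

Ab, C

F♭+7♯9 = Fb, Ab, C, Ebb, G.
Ab9 = Ab, C, Eb, Gb, Bb.
Shared: Ab, C.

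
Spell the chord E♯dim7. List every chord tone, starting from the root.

E♯  G♯  B  D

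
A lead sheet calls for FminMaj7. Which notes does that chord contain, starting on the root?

Root F, quality minor-major seventh:
F — root
Ab — minor 3rd
C — perfect 5th
E — major 7th

F, Ab, C, E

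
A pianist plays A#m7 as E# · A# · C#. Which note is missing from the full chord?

G#

The full A#m7 chord is A#, C#, E#, G#.
Comparing with the voicing, the minor 7th (7th) — G# — is absent.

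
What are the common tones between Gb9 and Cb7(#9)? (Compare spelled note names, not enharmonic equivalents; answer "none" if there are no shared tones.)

Gb

Gb9: Gb Bb Db Fb Ab
Cb7(#9): Cb Eb Gb Bbb D
Common to both → Gb.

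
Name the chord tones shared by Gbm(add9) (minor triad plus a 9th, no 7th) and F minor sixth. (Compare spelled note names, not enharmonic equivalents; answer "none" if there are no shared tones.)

Gbm(add9): G♭ B𝄫 D♭ A♭
F minor sixth: F A♭ C D
Common to both → A♭.

A♭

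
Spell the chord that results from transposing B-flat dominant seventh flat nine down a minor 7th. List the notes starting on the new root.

Transposed root: Bb → C (minor 7th down). So we spell C dominant seventh flat nine:
- root: C
- major 3rd: E
- perfect 5th: G
- minor 7th: Bb
- minor 9th: Db

C, E, G, Bb, Db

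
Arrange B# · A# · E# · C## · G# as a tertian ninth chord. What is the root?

A#

Stacking in thirds gives A# – C## – E# – G# – B#, so A# is the root — A# dominant ninth.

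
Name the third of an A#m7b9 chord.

C#

Root of A#m7b9 = A#. The 3rd is a minor 3rd: A# up a minor 3rd → C#.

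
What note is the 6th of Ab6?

F

Root of Ab6 = Ab. The 6th is a major 6th: Ab up a major 6th → F.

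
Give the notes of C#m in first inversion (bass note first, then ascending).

C#m = C#–E–G#; first inversion → third (E) lowest.

E, G#, C#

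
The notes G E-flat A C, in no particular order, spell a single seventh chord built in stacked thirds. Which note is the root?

A

Arranged so that each adjacent pair is a third by letter name: A – C – E-flat – G.
The bottom of that stack, A, is the root (this is A half-diminished seventh).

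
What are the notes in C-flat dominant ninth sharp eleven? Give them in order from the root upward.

C-flat dominant ninth sharp eleven is a dominant ninth sharp eleven built on Cb.
Root: Cb
Major 3rd (3rd): Eb
Perfect 5th (5th): Gb
Minor 7th (7th): Bbb
Major 9th (9th): Db
Augmented 11th (11th): F

Cb Eb Gb Bbb Db F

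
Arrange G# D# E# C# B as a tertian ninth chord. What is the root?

Arranged so that each adjacent pair is a third by letter name: C# – E# – G# – B – D#.
The bottom of that stack, C#, is the root (this is C# dominant ninth).

C#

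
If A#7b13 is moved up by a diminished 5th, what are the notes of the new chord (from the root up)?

Transposed root: A# → E (diminished 5th up). So we spell E dominant seventh flat thirteen:
Root: E
Major 3rd (3rd): G#
Perfect 5th (5th): B
Minor 7th (7th): D
Minor 13th (13th): C

E – G# – B – D – C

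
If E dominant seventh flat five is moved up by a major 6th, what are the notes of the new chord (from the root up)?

Transposed root: E → C♯ (major 6th up). So we spell C♯ dominant seventh flat five:
C♯ — root
E♯ — major 3rd
G — diminished 5th
B — minor 7th

C♯ E♯ G B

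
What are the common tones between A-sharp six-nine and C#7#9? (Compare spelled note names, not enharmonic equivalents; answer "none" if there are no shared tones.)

A-sharp six-nine: A♯ C𝄪 E♯ F𝄪 B♯
C#7#9: C♯ E♯ G♯ B D𝄪
Common to both → E♯.

E♯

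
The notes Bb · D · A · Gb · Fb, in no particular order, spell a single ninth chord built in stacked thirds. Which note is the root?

Arranged so that each adjacent pair is a third by letter name: Gb – Bb – D – Fb – A.
The bottom of that stack, Gb, is the root (this is Gb dominant seventh sharp nine sharp five).

Gb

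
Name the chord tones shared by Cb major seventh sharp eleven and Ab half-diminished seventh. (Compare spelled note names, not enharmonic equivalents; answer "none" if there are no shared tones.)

C-flat  G-flat

Cb major seventh sharp eleven: C-flat E-flat G-flat B-flat F
Ab half-diminished seventh: A-flat C-flat E-double-flat G-flat
Common to both → C-flat, G-flat.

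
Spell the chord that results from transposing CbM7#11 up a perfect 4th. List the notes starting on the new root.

Fb – Ab – Cb – Eb – Bb

Cb up a perfect 4th → Fb. New chord: Fb major seventh sharp eleven.
Fb — root
Ab — major 3rd
Cb — perfect 5th
Eb — major 7th
Bb — augmented 11th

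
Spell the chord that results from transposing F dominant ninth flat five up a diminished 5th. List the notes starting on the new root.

F up a diminished 5th → C-flat. New chord: C-flat dominant ninth flat five.
root → C-flat
3rd (major 3rd) → E-flat
5th (diminished 5th) → G-double-flat
7th (minor 7th) → B-double-flat
9th (major 9th) → D-flat

C-flat – E-flat – G-double-flat – B-double-flat – D-flat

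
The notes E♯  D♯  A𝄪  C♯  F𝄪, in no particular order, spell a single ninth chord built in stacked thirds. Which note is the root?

D♯

Arranged so that each adjacent pair is a third by letter name: D♯ – F𝄪 – A𝄪 – C♯ – E♯.
The bottom of that stack, D♯, is the root (this is D♯ dominant ninth sharp five).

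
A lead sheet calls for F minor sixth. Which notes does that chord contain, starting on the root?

F minor sixth is a minor sixth built on F.
- root: F
- minor 3rd: A-flat
- perfect 5th: C
- major 6th: D

F, A-flat, C, D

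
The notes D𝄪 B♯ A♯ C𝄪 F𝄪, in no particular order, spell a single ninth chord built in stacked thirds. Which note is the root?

Arranged so that each adjacent pair is a third by letter name: B♯ – D𝄪 – F𝄪 – A♯ – C𝄪.
The bottom of that stack, B♯, is the root (this is B♯ dominant ninth).

B♯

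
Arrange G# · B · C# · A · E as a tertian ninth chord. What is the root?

A

Stacking in thirds gives A – C# – E – G# – B, so A is the root — A major ninth.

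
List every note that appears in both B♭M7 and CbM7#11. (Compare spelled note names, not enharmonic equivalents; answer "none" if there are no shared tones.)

Bb, F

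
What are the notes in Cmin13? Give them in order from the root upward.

C, Eb, G, Bb, D, F, A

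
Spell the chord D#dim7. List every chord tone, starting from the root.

D♯ – F♯ – A – C

D#dim7: diminished seventh on D♯.
root → D♯
3rd (minor 3rd) → F♯
5th (diminished 5th) → A
7th (diminished 7th) → C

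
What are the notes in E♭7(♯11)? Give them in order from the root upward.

E♭, G, B♭, D♭, A

E♭7(♯11) is a dominant seventh sharp eleven built on E♭.
- root: E♭
- major 3rd: G
- perfect 5th: B♭
- minor 7th: D♭
- augmented 11th: A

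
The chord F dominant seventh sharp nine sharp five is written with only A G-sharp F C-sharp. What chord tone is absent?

E-flat

F dominant seventh sharp nine sharp five = F, A, C-sharp, E-flat, G-sharp. The voicing lacks the 7th (minor 7th), E-flat.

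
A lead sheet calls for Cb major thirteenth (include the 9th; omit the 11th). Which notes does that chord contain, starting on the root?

Cb major thirteenth: major thirteenth on C-flat.
- root: C-flat
- major 3rd: E-flat
- perfect 5th: G-flat
- major 7th: B-flat
- major 9th: D-flat
- major 13th: A-flat

C-flat, E-flat, G-flat, B-flat, D-flat, A-flat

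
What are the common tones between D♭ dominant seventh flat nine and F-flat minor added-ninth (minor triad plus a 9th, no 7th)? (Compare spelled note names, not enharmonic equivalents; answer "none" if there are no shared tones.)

D♭ dominant seventh flat nine: D♭ F A♭ C♭ E𝄫
F-flat minor added-ninth: F♭ A𝄫 C♭ G♭
Common to both → C♭.

C♭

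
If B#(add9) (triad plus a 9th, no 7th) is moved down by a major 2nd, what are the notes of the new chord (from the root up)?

A major 2nd down from B# is A#, so the new chord is A# added-ninth.
A# — root
C## — major 3rd
E# — perfect 5th
B# — major 9th

A# – C## – E# – B#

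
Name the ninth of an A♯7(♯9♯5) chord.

B##

Root of A♯7(♯9♯5) = A#. The 9th is an augmented 9th: A# up an augmented 9th → B##.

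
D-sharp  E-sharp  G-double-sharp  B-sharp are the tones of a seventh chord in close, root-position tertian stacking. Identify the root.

Arranged so that each adjacent pair is a third by letter name: E-sharp – G-double-sharp – B-sharp – D-sharp.
The bottom of that stack, E-sharp, is the root (this is E-sharp dominant seventh).

E-sharp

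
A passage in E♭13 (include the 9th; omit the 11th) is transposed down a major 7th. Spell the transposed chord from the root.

A major 7th down from Eb is Fb, so the new chord is Fb dominant thirteenth.
Fb — root
Ab — major 3rd
Cb — perfect 5th
Ebb — minor 7th
Gb — major 9th
Db — major 13th

Fb, Ab, Cb, Ebb, Gb, Db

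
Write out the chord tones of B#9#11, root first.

B#, D##, F##, A#, C##, E##

B#9#11 is a dominant ninth sharp eleven built on B#.
Root: B#
Major 3rd (3rd): D##
Perfect 5th (5th): F##
Minor 7th (7th): A#
Major 9th (9th): C##
Augmented 11th (11th): E##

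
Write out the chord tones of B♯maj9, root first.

B#  D##  F##  A##  C##

B♯maj9 is a major ninth built on B#.
Root: B#
Major 3rd (3rd): D##
Perfect 5th (5th): F##
Major 7th (7th): A##
Major 9th (9th): C##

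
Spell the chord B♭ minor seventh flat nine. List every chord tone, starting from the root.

B-flat D-flat F A-flat C-flat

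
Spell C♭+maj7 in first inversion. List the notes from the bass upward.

Eb, G, Bb, Cb

In root position, C♭+maj7 is Cb–Eb–G–Bb.
First inversion puts the third (Eb) in the bass.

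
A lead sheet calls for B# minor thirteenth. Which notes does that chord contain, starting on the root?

B#  D#  F##  A#  C##  E#  G##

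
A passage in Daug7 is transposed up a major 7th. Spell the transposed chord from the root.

A major 7th up from D is C#, so the new chord is C# augmented seventh.
C# — root
E# — major 3rd
G## — augmented 5th
B — minor 7th

C# – E# – G## – B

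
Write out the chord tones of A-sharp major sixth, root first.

A-sharp major sixth: major sixth on A#.
Root: A#
Major 3rd (3rd): C##
Perfect 5th (5th): E#
Major 6th (6th): F##

A#, C##, E#, F##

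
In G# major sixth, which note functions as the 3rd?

B#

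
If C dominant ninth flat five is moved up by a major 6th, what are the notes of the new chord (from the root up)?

C up a major 6th → A. New chord: A dominant ninth flat five.
Root: A
Major 3rd (3rd): C♯
Diminished 5th (5th): E♭
Minor 7th (7th): G
Major 9th (9th): B

A C♯ E♭ G B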